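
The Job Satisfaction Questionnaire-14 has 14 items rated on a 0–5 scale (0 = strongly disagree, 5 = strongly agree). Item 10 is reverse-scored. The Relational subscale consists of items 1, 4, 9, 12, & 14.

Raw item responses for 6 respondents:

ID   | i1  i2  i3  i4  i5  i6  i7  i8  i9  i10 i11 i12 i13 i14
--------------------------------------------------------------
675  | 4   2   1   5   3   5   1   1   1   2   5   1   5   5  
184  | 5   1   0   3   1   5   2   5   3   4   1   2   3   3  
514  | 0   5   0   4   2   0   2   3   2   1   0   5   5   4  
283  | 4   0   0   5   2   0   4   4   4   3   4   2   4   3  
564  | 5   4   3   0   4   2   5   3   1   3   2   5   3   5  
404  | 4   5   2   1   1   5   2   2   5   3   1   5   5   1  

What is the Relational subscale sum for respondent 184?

16

Respondent 184 raw: 5, 1, 0, 3, 1, 5, 2, 5, 3, 4, 1, 2, 3, 3.
Relational items: 1, 4, 9, 12, 14.
Reverse-coded (on a 0–5 scale, reversed = 5 − raw):
  item 1: 5
  item 4: 3
  item 9: 3
  item 12: 2
  item 14: 3
Sum = 5 + 3 + 3 + 2 + 3 = 16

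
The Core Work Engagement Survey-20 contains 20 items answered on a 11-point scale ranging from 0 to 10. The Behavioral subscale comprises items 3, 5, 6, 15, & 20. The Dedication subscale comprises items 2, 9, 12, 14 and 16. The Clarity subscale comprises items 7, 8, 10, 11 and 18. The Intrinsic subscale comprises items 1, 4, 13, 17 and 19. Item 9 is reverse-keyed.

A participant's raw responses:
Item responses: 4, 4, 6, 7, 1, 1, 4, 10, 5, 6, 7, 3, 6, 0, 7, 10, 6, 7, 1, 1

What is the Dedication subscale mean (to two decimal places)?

4.40

Dedication items: 2, 9, 12, 14, 16.
Of these, item 9 is reverse-keyed; reverse-coded value = 10 − response.
  item 2: 4
  item 9: 10 − 5 = 5
  item 12: 3
  item 14: 0
  item 16: 10
Sum = 4 + 5 + 3 + 0 + 10 = 22
Mean = 22 / 5 = 4.40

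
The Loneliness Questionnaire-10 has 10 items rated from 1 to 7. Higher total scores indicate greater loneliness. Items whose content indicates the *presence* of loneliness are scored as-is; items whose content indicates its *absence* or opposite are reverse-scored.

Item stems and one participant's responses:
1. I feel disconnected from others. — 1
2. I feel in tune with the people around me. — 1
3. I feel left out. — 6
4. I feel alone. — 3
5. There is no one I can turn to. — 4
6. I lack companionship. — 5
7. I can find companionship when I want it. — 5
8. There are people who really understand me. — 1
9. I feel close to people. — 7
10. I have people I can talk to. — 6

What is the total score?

39

Items 2, 7, 8, 9, 10 describe the absence/opposite of loneliness → reverse-score.
on a 1–7 scale, reversed = 8 − raw.
  item 1: 1
  item 2: 8 − 1 = 7
  item 3: 6
  item 4: 3
  item 5: 4
  item 6: 5
  item 7: 8 − 5 = 3
  item 8: 8 − 1 = 7
  item 9: 8 − 7 = 1
  item 10: 8 − 6 = 2
Total = 1 + 7 + 6 + 3 + 4 + 5 + 3 + 7 + 1 + 2 = 39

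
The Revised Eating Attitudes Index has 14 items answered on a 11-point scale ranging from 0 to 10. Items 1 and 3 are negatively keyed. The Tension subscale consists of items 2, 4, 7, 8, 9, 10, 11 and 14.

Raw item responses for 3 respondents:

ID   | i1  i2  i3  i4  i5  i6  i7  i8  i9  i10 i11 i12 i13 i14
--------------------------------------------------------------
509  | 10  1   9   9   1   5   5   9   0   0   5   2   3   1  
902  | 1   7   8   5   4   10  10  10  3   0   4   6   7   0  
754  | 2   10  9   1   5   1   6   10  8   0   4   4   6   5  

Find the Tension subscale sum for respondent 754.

44

Respondent 754 raw: 2, 10, 9, 1, 5, 1, 6, 10, 8, 0, 4, 4, 6, 5.
Tension items: 2, 4, 7, 8, 9, 10, 11, 14.
Reverse-coded (reverse-coded value = 10 − response):
  item 2: 10
  item 4: 1
  item 7: 6
  item 8: 10
  item 9: 8
  item 10: 0
  item 11: 4
  item 14: 5
Sum = 10 + 1 + 6 + 10 + 8 + 0 + 4 + 5 = 44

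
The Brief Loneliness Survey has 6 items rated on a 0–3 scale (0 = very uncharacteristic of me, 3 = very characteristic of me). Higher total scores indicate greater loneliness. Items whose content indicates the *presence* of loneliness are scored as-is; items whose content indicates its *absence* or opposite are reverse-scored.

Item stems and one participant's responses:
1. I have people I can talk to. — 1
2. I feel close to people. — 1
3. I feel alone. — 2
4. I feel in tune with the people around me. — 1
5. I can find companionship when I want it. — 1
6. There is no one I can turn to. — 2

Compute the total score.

Items 1, 2, 4, 5 describe the absence/opposite of loneliness → reverse-score.
reverse-coded value = 3 − response.
  item 1: 3 − 1 = 2
  item 2: 3 − 1 = 2
  item 3: 2
  item 4: 3 − 1 = 2
  item 5: 3 − 1 = 2
  item 6: 2
Total = 2 + 2 + 2 + 2 + 2 + 2 = 12

12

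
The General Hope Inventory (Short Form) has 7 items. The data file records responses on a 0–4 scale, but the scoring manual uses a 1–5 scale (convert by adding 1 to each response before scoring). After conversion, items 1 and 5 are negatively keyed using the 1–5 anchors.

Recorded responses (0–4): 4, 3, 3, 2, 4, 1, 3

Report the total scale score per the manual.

Convert to 1–5: 5, 4, 4, 3, 5, 2, 4
Reverse-coded (on a 1–5 scale, reversed = 6 − raw):
  item 1: 6 − 5 = 1
  item 5: 6 − 5 = 1
Scored: 1, 4, 4, 3, 1, 2, 4
Total = 19

19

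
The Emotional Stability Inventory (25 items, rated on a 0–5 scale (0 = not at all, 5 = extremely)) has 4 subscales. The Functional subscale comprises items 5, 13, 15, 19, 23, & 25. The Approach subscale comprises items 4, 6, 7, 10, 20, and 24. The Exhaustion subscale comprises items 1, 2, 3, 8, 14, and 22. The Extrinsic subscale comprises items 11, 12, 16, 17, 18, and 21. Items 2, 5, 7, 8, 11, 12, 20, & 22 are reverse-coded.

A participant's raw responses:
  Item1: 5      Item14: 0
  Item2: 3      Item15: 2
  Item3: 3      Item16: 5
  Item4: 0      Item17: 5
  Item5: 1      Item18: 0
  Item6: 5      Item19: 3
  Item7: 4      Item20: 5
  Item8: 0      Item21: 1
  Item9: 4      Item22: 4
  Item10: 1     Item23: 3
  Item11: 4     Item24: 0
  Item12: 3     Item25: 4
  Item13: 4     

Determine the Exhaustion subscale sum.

16

Exhaustion items: 1, 2, 3, 8, 14, 22.
Of these, items 2, 8 and 22 are reverse-coded; on a 0–5 scale, reversed = 5 − raw.
  item 1: 5
  item 2: 5 − 3 = 2
  item 3: 3
  item 8: 5 − 0 = 5
  item 14: 0
  item 22: 5 − 4 = 1
Sum = 5 + 2 + 3 + 5 + 0 + 1 = 16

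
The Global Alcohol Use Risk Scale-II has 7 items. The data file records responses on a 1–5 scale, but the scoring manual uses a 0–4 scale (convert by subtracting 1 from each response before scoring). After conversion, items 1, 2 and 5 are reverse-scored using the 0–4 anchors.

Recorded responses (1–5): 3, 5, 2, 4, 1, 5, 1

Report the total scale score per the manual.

14

Convert to 0–4: 2, 4, 1, 3, 0, 4, 0
Reverse-coded (reversed = (0+4) − raw = 4 − raw):
  item 1: 4 − 2 = 2
  item 2: 4 − 4 = 0
  item 5: 4 − 0 = 4
Scored: 2, 0, 1, 3, 4, 4, 0
Total = 14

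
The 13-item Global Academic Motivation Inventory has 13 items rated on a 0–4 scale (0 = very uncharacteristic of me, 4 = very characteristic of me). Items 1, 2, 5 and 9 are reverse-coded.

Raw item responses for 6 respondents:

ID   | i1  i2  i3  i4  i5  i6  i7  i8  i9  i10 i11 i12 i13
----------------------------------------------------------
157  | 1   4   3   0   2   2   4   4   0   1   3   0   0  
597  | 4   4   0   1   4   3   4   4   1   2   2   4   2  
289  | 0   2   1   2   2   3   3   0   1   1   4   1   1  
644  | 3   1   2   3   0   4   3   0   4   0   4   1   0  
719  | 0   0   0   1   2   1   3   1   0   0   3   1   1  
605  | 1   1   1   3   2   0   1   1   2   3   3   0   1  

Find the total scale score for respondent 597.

25

Respondent 597 raw: 4, 4, 0, 1, 4, 3, 4, 4, 1, 2, 2, 4, 2.
Reverse-coded (reversed = (0+4) − raw = 4 − raw):
  item 1: 4 − 4 = 0
  item 2: 4 − 4 = 0
  item 3: 0
  item 4: 1
  item 5: 4 − 4 = 0
  item 6: 3
  item 7: 4
  item 8: 4
  item 9: 4 − 1 = 3
  item 10: 2
  item 11: 2
  item 12: 4
  item 13: 2
Sum = 0 + 0 + 0 + 1 + 0 + 3 + 4 + 4 + 3 + 2 + 2 + 4 + 2 = 25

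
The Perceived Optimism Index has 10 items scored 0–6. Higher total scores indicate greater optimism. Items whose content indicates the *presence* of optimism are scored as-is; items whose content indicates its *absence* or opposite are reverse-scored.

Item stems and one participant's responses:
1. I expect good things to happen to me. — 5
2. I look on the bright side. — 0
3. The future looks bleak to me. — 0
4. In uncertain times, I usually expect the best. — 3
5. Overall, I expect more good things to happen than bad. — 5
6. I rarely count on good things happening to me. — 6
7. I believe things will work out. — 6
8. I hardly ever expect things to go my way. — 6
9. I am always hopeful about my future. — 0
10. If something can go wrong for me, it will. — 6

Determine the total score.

25

Items 3, 6, 8, 10 describe the absence/opposite of optimism → reverse-score.
on a 0–6 scale, reversed = 6 − raw.
  item 1: 5
  item 2: 0
  item 3: 6 − 0 = 6
  item 4: 3
  item 5: 5
  item 6: 6 − 6 = 0
  item 7: 6
  item 8: 6 − 6 = 0
  item 9: 0
  item 10: 6 − 6 = 0
Total = 5 + 0 + 6 + 3 + 5 + 0 + 6 + 0 + 0 + 0 = 25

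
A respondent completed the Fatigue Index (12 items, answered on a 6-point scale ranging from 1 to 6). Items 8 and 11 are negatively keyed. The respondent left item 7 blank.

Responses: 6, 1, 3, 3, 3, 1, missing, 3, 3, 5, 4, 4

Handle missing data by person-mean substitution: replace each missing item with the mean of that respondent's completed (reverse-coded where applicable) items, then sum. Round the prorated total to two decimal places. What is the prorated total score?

39.27

Reverse-coded (reversed = (1+6) − raw = 7 − raw):
  item 8: 7 − 3 = 4
  item 11: 7 − 4 = 3
Completed scored items (11 of 12): 6, 1, 3, 3, 3, 1, 4, 3, 5, 3, 4; sum = 36.
Person mean = 36 / 11 ≈ 3.2727
Prorated total = (36 / 11) × 12 = 39.27 (to 2 dp)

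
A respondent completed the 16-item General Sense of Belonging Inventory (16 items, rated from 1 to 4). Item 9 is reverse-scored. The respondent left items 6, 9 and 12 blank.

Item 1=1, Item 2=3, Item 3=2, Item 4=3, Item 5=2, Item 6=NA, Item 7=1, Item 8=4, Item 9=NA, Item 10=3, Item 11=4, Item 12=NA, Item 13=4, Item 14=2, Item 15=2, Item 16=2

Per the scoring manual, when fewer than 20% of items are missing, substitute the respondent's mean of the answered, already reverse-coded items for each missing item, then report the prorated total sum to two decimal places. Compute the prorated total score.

Reverse-coded (reversed = (1+4) − raw = 5 − raw):
Completed scored items (13 of 16): 1, 3, 2, 3, 2, 1, 4, 3, 4, 4, 2, 2, 2; sum = 33.
Person mean = 33 / 13 ≈ 2.5385
Prorated total = (33 / 13) × 16 = 40.62 (to 2 dp)

40.62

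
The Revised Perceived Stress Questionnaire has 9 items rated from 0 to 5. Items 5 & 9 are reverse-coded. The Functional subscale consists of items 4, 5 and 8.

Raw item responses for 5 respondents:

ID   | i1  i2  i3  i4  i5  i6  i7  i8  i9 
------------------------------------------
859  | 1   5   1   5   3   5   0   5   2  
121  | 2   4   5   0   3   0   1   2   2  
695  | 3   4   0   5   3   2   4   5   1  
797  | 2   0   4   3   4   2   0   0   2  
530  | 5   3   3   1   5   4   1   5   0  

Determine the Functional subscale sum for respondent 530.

Respondent 530 raw: 5, 3, 3, 1, 5, 4, 1, 5, 0.
Functional items: 4, 5, 8.
Reverse-coded (reversed = (0+5) − raw = 5 − raw):
  item 4: 1
  item 5: 5 − 5 = 0
  item 8: 5
Sum = 1 + 0 + 5 = 6

6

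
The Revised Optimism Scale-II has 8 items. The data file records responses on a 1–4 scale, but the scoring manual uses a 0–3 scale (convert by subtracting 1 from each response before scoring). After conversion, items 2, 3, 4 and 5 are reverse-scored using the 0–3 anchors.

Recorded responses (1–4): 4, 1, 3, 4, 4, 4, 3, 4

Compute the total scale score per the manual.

15

Convert to 0–3: 3, 0, 2, 3, 3, 3, 2, 3
Reverse-coded (on a 0–3 scale, reversed = 3 − raw):
  item 2: 3 − 0 = 3
  item 3: 3 − 2 = 1
  item 4: 3 − 3 = 0
  item 5: 3 − 3 = 0
Scored: 3, 3, 1, 0, 0, 3, 2, 3
Total = 15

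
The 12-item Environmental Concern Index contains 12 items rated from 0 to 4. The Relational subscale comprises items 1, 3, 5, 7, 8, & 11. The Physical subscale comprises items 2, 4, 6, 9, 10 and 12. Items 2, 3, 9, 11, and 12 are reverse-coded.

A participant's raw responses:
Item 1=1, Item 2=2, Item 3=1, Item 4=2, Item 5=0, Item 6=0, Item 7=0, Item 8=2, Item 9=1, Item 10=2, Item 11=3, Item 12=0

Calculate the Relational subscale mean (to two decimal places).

1.17

Relational items: 1, 3, 5, 7, 8, 11.
Of these, items 3 and 11 are reverse-coded; reverse-coded value = 4 − response.
  item 1: 1
  item 3: 4 − 1 = 3
  item 5: 0
  item 7: 0
  item 8: 2
  item 11: 4 − 3 = 1
Sum = 1 + 3 + 0 + 0 + 2 + 1 = 7
Mean = 7 / 6 = 1.17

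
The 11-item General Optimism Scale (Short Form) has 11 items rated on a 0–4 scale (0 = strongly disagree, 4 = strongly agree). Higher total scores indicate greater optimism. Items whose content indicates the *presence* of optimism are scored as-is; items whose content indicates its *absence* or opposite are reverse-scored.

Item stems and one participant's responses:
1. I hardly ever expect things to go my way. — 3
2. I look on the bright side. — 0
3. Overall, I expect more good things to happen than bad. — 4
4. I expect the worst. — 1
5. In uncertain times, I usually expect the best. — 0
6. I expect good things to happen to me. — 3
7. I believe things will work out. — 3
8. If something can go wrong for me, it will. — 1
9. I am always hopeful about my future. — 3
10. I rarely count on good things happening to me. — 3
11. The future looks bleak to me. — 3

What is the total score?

22

Items 1, 4, 8, 10, 11 describe the absence/opposite of optimism → reverse-score.
reverse-coded value = 4 − response.
  item 1: 4 − 3 = 1
  item 2: 0
  item 3: 4
  item 4: 4 − 1 = 3
  item 5: 0
  item 6: 3
  item 7: 3
  item 8: 4 − 1 = 3
  item 9: 3
  item 10: 4 − 3 = 1
  item 11: 4 − 3 = 1
Total = 1 + 0 + 4 + 3 + 0 + 3 + 3 + 3 + 3 + 1 + 1 = 22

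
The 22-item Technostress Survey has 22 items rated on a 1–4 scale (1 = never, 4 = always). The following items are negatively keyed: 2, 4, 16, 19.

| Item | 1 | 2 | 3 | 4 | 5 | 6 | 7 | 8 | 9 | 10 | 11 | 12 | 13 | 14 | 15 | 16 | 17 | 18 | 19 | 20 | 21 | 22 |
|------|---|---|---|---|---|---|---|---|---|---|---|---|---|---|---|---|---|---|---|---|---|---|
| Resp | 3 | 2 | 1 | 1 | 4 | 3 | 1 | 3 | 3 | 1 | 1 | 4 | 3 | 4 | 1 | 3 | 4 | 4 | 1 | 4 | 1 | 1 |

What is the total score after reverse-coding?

59

Negatively keyed items use 5 − raw:
  item 2: 5 − 2 = 3
  item 4: 5 − 1 = 4
  item 16: 5 − 3 = 2
  item 19: 5 − 1 = 4
After reverse-coding: 3, 3, 1, 4, 4, 3, 1, 3, 3, 1, 1, 4, 3, 4, 1, 2, 4, 4, 4, 4, 1, 1
Total = 3 + 3 + 1 + 4 + 4 + 3 + 1 + 3 + 3 + 1 + 1 + 4 + 3 + 4 + 1 + 2 + 4 + 4 + 4 + 4 + 1 + 1 = 59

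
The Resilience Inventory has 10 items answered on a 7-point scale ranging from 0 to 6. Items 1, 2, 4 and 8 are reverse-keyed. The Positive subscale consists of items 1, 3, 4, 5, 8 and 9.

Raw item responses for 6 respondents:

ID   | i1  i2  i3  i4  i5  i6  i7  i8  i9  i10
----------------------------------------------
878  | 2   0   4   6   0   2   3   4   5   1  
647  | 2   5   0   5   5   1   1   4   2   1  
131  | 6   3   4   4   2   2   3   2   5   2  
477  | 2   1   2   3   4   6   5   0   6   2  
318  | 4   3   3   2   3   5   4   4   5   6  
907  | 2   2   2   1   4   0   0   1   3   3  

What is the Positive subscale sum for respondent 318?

19

Respondent 318 raw: 4, 3, 3, 2, 3, 5, 4, 4, 5, 6.
Positive items: 1, 3, 4, 5, 8, 9.
Reverse-coded (on a 0–6 scale, reversed = 6 − raw):
  item 1: 6 − 4 = 2
  item 3: 3
  item 4: 6 − 2 = 4
  item 5: 3
  item 8: 6 − 4 = 2
  item 9: 5
Sum = 2 + 3 + 4 + 3 + 2 + 5 = 19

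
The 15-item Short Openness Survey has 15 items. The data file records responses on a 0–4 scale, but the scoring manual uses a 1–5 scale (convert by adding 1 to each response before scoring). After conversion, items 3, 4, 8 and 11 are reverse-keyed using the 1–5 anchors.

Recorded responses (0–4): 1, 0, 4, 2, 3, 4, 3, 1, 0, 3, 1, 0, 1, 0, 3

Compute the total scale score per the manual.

41

Convert to 1–5: 2, 1, 5, 3, 4, 5, 4, 2, 1, 4, 2, 1, 2, 1, 4
Reverse-coded (reverse-coded value = 6 − response):
  item 3: 6 − 5 = 1
  item 4: 6 − 3 = 3
  item 8: 6 − 2 = 4
  item 11: 6 − 2 = 4
Scored: 2, 1, 1, 3, 4, 5, 4, 4, 1, 4, 4, 1, 2, 1, 4
Total = 41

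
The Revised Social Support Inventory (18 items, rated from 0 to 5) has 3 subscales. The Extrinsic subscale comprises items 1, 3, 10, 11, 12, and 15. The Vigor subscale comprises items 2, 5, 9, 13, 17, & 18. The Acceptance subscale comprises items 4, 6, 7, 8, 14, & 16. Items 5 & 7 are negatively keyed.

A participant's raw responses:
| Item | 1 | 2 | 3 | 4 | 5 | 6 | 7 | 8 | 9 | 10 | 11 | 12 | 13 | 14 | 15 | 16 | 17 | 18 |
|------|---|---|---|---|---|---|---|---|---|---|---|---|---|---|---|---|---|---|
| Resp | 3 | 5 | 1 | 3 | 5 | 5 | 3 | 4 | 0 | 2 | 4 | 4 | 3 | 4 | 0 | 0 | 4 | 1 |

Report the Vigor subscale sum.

13

Vigor items: 2, 5, 9, 13, 17, 18.
Of these, item 5 is negatively keyed; reversed = (0+5) − raw = 5 − raw.
  item 2: 5
  item 5: 5 − 5 = 0
  item 9: 0
  item 13: 3
  item 17: 4
  item 18: 1
Sum = 5 + 0 + 0 + 3 + 4 + 1 = 13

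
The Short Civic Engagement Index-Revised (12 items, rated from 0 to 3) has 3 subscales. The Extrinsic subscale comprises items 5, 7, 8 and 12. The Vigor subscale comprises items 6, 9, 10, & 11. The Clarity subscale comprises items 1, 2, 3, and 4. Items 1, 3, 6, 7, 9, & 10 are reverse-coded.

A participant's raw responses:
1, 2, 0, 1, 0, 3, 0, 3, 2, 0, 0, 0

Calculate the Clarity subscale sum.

8

Clarity items: 1, 2, 3, 4.
Of these, items 1 & 3 are reverse-coded; on a 0–3 scale, reversed = 3 − raw.
  item 1: 3 − 1 = 2
  item 2: 2
  item 3: 3 − 0 = 3
  item 4: 1
Sum = 2 + 2 + 3 + 1 = 8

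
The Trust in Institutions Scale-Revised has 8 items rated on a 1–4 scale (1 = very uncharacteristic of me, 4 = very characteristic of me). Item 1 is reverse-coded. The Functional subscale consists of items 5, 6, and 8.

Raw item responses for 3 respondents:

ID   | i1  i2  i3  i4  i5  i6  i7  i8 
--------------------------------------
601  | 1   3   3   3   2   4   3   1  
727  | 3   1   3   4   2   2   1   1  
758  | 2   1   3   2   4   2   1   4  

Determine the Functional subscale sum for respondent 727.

5

Respondent 727 raw: 3, 1, 3, 4, 2, 2, 1, 1.
Functional items: 5, 6, 8.
Reverse-coded (reversed = (1+4) − raw = 5 − raw):
  item 5: 2
  item 6: 2
  item 8: 1
Sum = 2 + 2 + 1 = 5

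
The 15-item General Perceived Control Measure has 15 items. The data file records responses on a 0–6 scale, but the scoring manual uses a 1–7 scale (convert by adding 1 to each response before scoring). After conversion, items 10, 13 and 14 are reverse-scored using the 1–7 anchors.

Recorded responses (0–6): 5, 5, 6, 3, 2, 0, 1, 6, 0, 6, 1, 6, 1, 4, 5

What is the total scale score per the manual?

Convert to 1–7: 6, 6, 7, 4, 3, 1, 2, 7, 1, 7, 2, 7, 2, 5, 6
Reverse-coded (reversed = (1+7) − raw = 8 − raw):
  item 10: 8 − 7 = 1
  item 13: 8 − 2 = 6
  item 14: 8 − 5 = 3
Scored: 6, 6, 7, 4, 3, 1, 2, 7, 1, 1, 2, 7, 6, 3, 6
Total = 62

62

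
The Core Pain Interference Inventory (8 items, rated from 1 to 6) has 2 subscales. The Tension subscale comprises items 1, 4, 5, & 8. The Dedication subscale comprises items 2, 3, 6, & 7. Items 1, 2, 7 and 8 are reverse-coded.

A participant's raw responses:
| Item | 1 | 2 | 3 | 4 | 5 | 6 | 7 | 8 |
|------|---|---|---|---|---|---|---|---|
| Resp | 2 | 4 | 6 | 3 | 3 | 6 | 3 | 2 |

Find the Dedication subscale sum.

19

Dedication items: 2, 3, 6, 7.
Of these, items 2 & 7 are reverse-coded; on a 1–6 scale, reversed = 7 − raw.
  item 2: 7 − 4 = 3
  item 3: 6
  item 6: 6
  item 7: 7 − 3 = 4
Sum = 3 + 6 + 6 + 4 = 19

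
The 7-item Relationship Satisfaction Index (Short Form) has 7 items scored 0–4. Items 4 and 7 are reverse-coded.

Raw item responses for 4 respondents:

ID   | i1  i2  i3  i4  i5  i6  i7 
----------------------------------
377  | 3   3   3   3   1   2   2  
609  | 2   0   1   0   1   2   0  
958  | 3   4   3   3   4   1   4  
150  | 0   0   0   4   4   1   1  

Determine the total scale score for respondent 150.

8

Respondent 150 raw: 0, 0, 0, 4, 4, 1, 1.
Reverse-coded (on a 0–4 scale, reversed = 4 − raw):
  item 1: 0
  item 2: 0
  item 3: 0
  item 4: 4 − 4 = 0
  item 5: 4
  item 6: 1
  item 7: 4 − 1 = 3
Sum = 0 + 0 + 0 + 0 + 4 + 1 + 3 = 8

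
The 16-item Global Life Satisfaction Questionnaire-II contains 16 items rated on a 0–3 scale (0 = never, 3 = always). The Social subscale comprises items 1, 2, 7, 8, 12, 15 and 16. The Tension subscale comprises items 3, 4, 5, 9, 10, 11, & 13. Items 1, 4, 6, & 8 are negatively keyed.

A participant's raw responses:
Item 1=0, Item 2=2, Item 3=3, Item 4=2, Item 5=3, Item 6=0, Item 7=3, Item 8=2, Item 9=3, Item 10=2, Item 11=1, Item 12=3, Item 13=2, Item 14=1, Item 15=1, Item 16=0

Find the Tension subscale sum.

15

Tension items: 3, 4, 5, 9, 10, 11, 13.
Of these, item 4 is negatively keyed; reverse-coded value = 3 − response.
  item 3: 3
  item 4: 3 − 2 = 1
  item 5: 3
  item 9: 3
  item 10: 2
  item 11: 1
  item 13: 2
Sum = 3 + 1 + 3 + 3 + 2 + 1 + 2 = 15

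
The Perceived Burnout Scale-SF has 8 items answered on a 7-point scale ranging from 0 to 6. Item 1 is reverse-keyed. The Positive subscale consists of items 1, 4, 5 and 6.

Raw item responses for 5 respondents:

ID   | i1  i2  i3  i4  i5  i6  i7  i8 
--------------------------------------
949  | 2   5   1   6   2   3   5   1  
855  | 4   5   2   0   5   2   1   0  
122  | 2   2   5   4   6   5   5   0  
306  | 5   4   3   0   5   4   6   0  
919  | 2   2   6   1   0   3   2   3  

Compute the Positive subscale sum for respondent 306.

Respondent 306 raw: 5, 4, 3, 0, 5, 4, 6, 0.
Positive items: 1, 4, 5, 6.
Reverse-coded (reversed = (0+6) − raw = 6 − raw):
  item 1: 6 − 5 = 1
  item 4: 0
  item 5: 5
  item 6: 4
Sum = 1 + 0 + 5 + 4 = 10

10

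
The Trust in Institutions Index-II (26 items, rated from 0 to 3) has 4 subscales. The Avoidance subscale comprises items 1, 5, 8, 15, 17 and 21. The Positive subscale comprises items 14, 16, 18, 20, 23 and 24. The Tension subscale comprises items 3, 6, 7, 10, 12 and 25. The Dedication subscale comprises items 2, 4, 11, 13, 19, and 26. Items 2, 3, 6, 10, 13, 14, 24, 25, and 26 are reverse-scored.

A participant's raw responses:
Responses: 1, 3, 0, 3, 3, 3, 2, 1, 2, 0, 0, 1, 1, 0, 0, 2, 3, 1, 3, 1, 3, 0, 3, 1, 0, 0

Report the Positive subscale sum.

12

Positive items: 14, 16, 18, 20, 23, 24.
Of these, items 14 & 24 are reverse-scored; reversed = (0+3) − raw = 3 − raw.
  item 14: 3 − 0 = 3
  item 16: 2
  item 18: 1
  item 20: 1
  item 23: 3
  item 24: 3 − 1 = 2
Sum = 3 + 2 + 1 + 1 + 3 + 2 = 12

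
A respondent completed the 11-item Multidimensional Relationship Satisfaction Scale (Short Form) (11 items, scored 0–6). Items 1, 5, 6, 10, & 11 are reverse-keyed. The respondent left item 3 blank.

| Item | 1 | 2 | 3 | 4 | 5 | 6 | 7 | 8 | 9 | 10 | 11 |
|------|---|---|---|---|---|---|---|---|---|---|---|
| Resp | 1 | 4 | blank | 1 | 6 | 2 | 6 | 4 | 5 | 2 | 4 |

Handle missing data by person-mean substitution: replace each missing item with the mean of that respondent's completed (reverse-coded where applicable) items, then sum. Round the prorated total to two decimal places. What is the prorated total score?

Reverse-coded (reverse-coded value = 6 − response):
  item 1: 6 − 1 = 5
  item 5: 6 − 6 = 0
  item 6: 6 − 2 = 4
  item 10: 6 − 2 = 4
  item 11: 6 − 4 = 2
Completed scored items (10 of 11): 5, 4, 1, 0, 4, 6, 4, 5, 4, 2; sum = 35.
Person mean = 35 / 10 ≈ 3.5000
Prorated total = (35 / 10) × 11 = 38.50 (to 2 dp)

38.50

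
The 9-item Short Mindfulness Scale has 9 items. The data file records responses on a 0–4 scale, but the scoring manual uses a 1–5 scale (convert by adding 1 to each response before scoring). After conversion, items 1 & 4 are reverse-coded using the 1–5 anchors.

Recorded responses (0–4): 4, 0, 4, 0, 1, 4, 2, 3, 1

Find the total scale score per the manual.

Convert to 1–5: 5, 1, 5, 1, 2, 5, 3, 4, 2
Reverse-coded (reversed = (1+5) − raw = 6 − raw):
  item 1: 6 − 5 = 1
  item 4: 6 − 1 = 5
Scored: 1, 1, 5, 5, 2, 5, 3, 4, 2
Total = 28

28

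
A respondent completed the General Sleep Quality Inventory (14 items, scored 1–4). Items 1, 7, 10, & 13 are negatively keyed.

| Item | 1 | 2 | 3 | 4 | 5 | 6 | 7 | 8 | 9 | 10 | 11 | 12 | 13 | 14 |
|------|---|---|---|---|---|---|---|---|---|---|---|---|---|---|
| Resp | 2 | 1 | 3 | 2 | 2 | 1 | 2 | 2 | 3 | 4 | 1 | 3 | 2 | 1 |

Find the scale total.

29

Negatively keyed items use 5 − raw:
  item 1: 5 − 2 = 3
  item 7: 5 − 2 = 3
  item 10: 5 − 4 = 1
  item 13: 5 − 2 = 3
After reverse-coding: 3, 1, 3, 2, 2, 1, 3, 2, 3, 1, 1, 3, 3, 1
Total = 3 + 1 + 3 + 2 + 2 + 1 + 3 + 2 + 3 + 1 + 1 + 3 + 3 + 1 = 29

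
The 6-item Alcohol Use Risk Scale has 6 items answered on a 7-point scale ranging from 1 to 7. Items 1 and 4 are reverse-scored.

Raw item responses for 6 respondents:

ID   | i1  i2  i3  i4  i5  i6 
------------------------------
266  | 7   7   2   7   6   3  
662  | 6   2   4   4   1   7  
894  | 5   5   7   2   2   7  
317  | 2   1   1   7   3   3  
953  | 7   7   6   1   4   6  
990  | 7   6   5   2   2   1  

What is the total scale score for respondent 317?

15

Respondent 317 raw: 2, 1, 1, 7, 3, 3.
Reverse-coded (reverse-coded value = 8 − response):
  item 1: 8 − 2 = 6
  item 2: 1
  item 3: 1
  item 4: 8 − 7 = 1
  item 5: 3
  item 6: 3
Sum = 6 + 1 + 1 + 1 + 3 + 3 = 15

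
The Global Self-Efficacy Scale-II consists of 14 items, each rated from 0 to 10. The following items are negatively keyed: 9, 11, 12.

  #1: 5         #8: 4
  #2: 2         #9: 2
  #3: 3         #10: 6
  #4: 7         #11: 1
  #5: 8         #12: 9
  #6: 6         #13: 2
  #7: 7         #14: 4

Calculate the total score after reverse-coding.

Reverse-coded items (reverse-coded value = 10 − response):
  item 9: 10 − 2 = 8
  item 11: 10 − 1 = 9
  item 12: 10 − 9 = 1
Scored responses: 5, 2, 3, 7, 8, 6, 7, 4, 8, 6, 9, 1, 2, 4
Total = 5 + 2 + 3 + 7 + 8 + 6 + 7 + 4 + 8 + 6 + 9 + 1 + 2 + 4 = 72

72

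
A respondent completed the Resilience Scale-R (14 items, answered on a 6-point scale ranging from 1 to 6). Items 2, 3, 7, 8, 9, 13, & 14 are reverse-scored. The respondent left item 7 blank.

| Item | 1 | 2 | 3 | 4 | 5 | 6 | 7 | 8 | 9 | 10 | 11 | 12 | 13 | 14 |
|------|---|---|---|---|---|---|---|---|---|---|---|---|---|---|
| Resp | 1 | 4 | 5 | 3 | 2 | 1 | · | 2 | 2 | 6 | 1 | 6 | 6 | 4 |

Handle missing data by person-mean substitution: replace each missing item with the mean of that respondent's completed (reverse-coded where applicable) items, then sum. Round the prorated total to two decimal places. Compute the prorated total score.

Reverse-coded (on a 1–6 scale, reversed = 7 − raw):
  item 2: 7 − 4 = 3
  item 3: 7 − 5 = 2
  item 8: 7 − 2 = 5
  item 9: 7 − 2 = 5
  item 13: 7 − 6 = 1
  item 14: 7 − 4 = 3
Completed scored items (13 of 14): 1, 3, 2, 3, 2, 1, 5, 5, 6, 1, 6, 1, 3; sum = 39.
Person mean = 39 / 13 ≈ 3.0000
Prorated total = (39 / 13) × 14 = 42.00 (to 2 dp)

42.00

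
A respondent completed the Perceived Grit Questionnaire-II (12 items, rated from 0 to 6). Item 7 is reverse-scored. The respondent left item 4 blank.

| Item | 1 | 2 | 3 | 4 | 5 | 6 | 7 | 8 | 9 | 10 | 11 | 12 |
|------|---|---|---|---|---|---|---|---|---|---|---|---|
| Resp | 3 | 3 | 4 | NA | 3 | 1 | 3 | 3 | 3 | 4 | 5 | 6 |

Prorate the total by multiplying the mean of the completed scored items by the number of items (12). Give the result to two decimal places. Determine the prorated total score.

Reverse-coded (reversed = (0+6) − raw = 6 − raw):
  item 7: 6 − 3 = 3
Completed scored items (11 of 12): 3, 3, 4, 3, 1, 3, 3, 3, 4, 5, 6; sum = 38.
Person mean = 38 / 11 ≈ 3.4545
Prorated total = (38 / 11) × 12 = 41.45 (to 2 dp)

41.45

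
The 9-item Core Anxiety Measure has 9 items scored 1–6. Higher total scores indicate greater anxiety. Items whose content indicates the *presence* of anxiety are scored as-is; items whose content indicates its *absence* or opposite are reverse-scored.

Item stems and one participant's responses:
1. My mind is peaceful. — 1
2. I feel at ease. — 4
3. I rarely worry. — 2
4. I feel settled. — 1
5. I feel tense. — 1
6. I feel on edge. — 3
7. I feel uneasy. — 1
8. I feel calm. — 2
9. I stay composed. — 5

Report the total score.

32

Items 1, 2, 3, 4, 8, 9 describe the absence/opposite of anxiety → reverse-score.
on a 1–6 scale, reversed = 7 − raw.
  item 1: 7 − 1 = 6
  item 2: 7 − 4 = 3
  item 3: 7 − 2 = 5
  item 4: 7 − 1 = 6
  item 5: 1
  item 6: 3
  item 7: 1
  item 8: 7 − 2 = 5
  item 9: 7 − 5 = 2
Total = 6 + 3 + 5 + 6 + 1 + 3 + 1 + 5 + 2 = 32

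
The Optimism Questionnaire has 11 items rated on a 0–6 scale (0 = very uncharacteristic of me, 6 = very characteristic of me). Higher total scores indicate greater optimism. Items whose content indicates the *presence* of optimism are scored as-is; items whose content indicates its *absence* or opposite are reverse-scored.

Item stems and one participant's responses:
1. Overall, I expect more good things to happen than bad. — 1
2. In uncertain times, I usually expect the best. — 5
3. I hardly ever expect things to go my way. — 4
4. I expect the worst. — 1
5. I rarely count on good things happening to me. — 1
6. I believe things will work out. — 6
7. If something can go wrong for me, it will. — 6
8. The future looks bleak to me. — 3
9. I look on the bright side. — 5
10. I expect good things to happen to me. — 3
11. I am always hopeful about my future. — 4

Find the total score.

39

Items 3, 4, 5, 7, 8 describe the absence/opposite of optimism → reverse-score.
reverse-coded value = 6 − response.
  item 1: 1
  item 2: 5
  item 3: 6 − 4 = 2
  item 4: 6 − 1 = 5
  item 5: 6 − 1 = 5
  item 6: 6
  item 7: 6 − 6 = 0
  item 8: 6 − 3 = 3
  item 9: 5
  item 10: 3
  item 11: 4
Total = 1 + 5 + 2 + 5 + 5 + 6 + 0 + 3 + 5 + 3 + 4 = 39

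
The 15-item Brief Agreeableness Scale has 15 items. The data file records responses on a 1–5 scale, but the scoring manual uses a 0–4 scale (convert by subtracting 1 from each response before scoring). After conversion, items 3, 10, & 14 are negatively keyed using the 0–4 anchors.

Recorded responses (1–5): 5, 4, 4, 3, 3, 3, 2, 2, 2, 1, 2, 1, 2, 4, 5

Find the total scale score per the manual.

Convert to 0–4: 4, 3, 3, 2, 2, 2, 1, 1, 1, 0, 1, 0, 1, 3, 4
Reverse-coded (on a 0–4 scale, reversed = 4 − raw):
  item 3: 4 − 3 = 1
  item 10: 4 − 0 = 4
  item 14: 4 − 3 = 1
Scored: 4, 3, 1, 2, 2, 2, 1, 1, 1, 4, 1, 0, 1, 1, 4
Total = 28

28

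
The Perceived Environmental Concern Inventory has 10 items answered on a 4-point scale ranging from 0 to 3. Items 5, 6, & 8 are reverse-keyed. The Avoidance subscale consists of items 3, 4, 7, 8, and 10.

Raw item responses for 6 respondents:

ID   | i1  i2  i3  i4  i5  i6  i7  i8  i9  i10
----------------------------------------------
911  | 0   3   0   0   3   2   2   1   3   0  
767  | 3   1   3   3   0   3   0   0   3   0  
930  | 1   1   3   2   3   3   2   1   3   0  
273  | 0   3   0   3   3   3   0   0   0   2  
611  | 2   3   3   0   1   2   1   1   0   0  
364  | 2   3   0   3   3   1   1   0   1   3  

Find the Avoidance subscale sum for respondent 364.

Respondent 364 raw: 2, 3, 0, 3, 3, 1, 1, 0, 1, 3.
Avoidance items: 3, 4, 7, 8, 10.
Reverse-coded (reversed = (0+3) − raw = 3 − raw):
  item 3: 0
  item 4: 3
  item 7: 1
  item 8: 3 − 0 = 3
  item 10: 3
Sum = 0 + 3 + 1 + 3 + 3 = 10

10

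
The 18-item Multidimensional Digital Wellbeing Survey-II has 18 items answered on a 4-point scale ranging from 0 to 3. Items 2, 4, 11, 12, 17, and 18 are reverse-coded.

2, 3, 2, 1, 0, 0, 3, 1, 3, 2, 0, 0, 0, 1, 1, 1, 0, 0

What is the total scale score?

Reversing items 2, 4, 11, 12, 17, & 18 with 3 − raw:
Total = 2 + (3−3) + 2 + (3−1) + 0 + 0 + 3 + 1 + 3 + 2 + (3−0) + (3−0) + 0 + 1 + 1 + 1 + (3−0) + (3−0)
      = 2 + 0 + 2 + 2 + 0 + 0 + 3 + 1 + 3 + 2 + 3 + 3 + 0 + 1 + 1 + 1 + 3 + 3 = 30

30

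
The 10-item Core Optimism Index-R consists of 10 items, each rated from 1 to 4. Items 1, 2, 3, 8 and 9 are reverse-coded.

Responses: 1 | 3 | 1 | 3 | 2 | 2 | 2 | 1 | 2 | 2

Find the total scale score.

Raw sum = 19. Reverse-coded items: 1, 2, 3, 8, 9; their raw sum = 8.
Each reversal replaces raw with 5 − raw, changing the total by 5 − 2·raw per item.
Total = 19 + 5·5 − 2·8 = 19 + 25 − 16 = 28

28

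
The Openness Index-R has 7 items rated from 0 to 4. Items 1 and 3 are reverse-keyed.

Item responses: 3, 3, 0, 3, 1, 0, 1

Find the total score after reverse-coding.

Reversing items 1 & 3 with 4 − raw:
Total = (4−3) + 3 + (4−0) + 3 + 1 + 0 + 1
      = 1 + 3 + 4 + 3 + 1 + 0 + 1 = 13

13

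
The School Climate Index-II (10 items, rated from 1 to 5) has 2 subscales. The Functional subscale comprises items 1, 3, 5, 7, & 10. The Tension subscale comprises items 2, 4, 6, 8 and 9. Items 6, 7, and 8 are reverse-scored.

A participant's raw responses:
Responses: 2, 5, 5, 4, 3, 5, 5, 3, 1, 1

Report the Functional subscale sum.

Functional items: 1, 3, 5, 7, 10.
Of these, item 7 is reverse-scored; reverse-coded value = 6 − response.
  item 1: 2
  item 3: 5
  item 5: 3
  item 7: 6 − 5 = 1
  item 10: 1
Sum = 2 + 5 + 3 + 1 + 1 = 12

12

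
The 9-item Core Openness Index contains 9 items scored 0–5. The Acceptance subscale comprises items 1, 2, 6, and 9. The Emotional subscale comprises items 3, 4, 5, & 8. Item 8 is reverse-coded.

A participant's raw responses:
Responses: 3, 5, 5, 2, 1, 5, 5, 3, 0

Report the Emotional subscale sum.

Emotional items: 3, 4, 5, 8.
Of these, item 8 is reverse-coded; reversed = (0+5) − raw = 5 − raw.
  item 3: 5
  item 4: 2
  item 5: 1
  item 8: 5 − 3 = 2
Sum = 5 + 2 + 1 + 2 = 10

10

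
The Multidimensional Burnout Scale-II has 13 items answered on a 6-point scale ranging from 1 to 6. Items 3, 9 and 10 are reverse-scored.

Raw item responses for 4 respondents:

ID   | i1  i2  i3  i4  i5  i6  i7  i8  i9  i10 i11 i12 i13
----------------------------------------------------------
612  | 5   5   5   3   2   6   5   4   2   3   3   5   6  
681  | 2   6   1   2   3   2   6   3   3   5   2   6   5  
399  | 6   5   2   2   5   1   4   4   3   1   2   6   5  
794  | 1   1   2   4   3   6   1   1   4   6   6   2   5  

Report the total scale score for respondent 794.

39

Respondent 794 raw: 1, 1, 2, 4, 3, 6, 1, 1, 4, 6, 6, 2, 5.
Reverse-coded (reversed = (1+6) − raw = 7 − raw):
  item 1: 1
  item 2: 1
  item 3: 7 − 2 = 5
  item 4: 4
  item 5: 3
  item 6: 6
  item 7: 1
  item 8: 1
  item 9: 7 − 4 = 3
  item 10: 7 − 6 = 1
  item 11: 6
  item 12: 2
  item 13: 5
Sum = 1 + 1 + 5 + 4 + 3 + 6 + 1 + 1 + 3 + 1 + 6 + 2 + 5 = 39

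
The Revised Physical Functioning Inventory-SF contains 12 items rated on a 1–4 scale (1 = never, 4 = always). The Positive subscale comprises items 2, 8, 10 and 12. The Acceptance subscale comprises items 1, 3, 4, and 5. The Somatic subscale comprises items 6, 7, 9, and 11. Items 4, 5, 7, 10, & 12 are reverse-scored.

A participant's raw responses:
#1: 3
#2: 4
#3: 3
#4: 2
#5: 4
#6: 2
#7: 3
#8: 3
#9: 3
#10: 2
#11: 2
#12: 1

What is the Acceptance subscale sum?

Acceptance items: 1, 3, 4, 5.
Of these, items 4 & 5 are reverse-scored; on a 1–4 scale, reversed = 5 − raw.
  item 1: 3
  item 3: 3
  item 4: 5 − 2 = 3
  item 5: 5 − 4 = 1
Sum = 3 + 3 + 3 + 1 = 10

10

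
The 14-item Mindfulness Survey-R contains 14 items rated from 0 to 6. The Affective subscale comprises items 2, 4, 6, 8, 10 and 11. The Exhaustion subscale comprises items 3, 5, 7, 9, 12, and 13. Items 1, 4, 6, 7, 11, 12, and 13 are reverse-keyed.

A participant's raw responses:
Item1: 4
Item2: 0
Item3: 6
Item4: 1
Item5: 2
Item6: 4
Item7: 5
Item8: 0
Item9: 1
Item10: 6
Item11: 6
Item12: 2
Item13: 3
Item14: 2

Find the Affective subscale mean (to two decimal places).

2.17

Affective items: 2, 4, 6, 8, 10, 11.
Of these, items 4, 6, and 11 are reverse-keyed; reverse-coded value = 6 − response.
  item 2: 0
  item 4: 6 − 1 = 5
  item 6: 6 − 4 = 2
  item 8: 0
  item 10: 6
  item 11: 6 − 6 = 0
Sum = 0 + 5 + 2 + 0 + 6 + 0 = 13
Mean = 13 / 6 = 2.17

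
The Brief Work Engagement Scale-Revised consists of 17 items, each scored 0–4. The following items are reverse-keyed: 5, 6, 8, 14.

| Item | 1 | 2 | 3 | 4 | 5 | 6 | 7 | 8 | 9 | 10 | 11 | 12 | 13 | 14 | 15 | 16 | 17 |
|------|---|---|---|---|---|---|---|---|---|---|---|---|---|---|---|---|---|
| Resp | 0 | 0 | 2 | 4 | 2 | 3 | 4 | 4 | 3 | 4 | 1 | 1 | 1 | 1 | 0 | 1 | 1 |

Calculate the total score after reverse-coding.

28

Reversing items 5, 6, 8, and 14 with 4 − raw:
Total = 0 + 0 + 2 + 4 + (4−2) + (4−3) + 4 + (4−4) + 3 + 4 + 1 + 1 + 1 + (4−1) + 0 + 1 + 1
      = 0 + 0 + 2 + 4 + 2 + 1 + 4 + 0 + 3 + 4 + 1 + 1 + 1 + 3 + 0 + 1 + 1 = 28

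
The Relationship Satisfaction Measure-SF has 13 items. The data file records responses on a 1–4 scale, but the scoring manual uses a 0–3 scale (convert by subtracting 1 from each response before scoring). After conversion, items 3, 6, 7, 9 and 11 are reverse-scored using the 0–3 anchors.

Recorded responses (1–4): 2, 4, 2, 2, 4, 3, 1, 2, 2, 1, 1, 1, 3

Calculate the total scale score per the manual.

Convert to 0–3: 1, 3, 1, 1, 3, 2, 0, 1, 1, 0, 0, 0, 2
Reverse-coded (on a 0–3 scale, reversed = 3 − raw):
  item 3: 3 − 1 = 2
  item 6: 3 − 2 = 1
  item 7: 3 − 0 = 3
  item 9: 3 − 1 = 2
  item 11: 3 − 0 = 3
Scored: 1, 3, 2, 1, 3, 1, 3, 1, 2, 0, 3, 0, 2
Total = 22

22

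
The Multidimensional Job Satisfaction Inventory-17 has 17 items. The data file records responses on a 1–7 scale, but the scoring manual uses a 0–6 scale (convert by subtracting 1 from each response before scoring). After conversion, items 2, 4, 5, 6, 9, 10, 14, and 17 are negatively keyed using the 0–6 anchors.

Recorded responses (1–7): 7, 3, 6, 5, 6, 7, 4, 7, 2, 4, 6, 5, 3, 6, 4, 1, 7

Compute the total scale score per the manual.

Convert to 0–6: 6, 2, 5, 4, 5, 6, 3, 6, 1, 3, 5, 4, 2, 5, 3, 0, 6
Reverse-coded (reversed = (0+6) − raw = 6 − raw):
  item 2: 6 − 2 = 4
  item 4: 6 − 4 = 2
  item 5: 6 − 5 = 1
  item 6: 6 − 6 = 0
  item 9: 6 − 1 = 5
  item 10: 6 − 3 = 3
  item 14: 6 − 5 = 1
  item 17: 6 − 6 = 0
Scored: 6, 4, 5, 2, 1, 0, 3, 6, 5, 3, 5, 4, 2, 1, 3, 0, 0
Total = 50

50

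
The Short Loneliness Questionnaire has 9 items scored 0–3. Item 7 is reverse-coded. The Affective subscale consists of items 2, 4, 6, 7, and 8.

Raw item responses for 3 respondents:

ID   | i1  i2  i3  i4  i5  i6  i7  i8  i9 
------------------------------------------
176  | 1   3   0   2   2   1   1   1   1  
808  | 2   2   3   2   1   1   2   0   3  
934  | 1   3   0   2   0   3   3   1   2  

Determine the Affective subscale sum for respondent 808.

Respondent 808 raw: 2, 2, 3, 2, 1, 1, 2, 0, 3.
Affective items: 2, 4, 6, 7, 8.
Reverse-coded (reverse-coded value = 3 − response):
  item 2: 2
  item 4: 2
  item 6: 1
  item 7: 3 − 2 = 1
  item 8: 0
Sum = 2 + 2 + 1 + 1 + 0 = 6

6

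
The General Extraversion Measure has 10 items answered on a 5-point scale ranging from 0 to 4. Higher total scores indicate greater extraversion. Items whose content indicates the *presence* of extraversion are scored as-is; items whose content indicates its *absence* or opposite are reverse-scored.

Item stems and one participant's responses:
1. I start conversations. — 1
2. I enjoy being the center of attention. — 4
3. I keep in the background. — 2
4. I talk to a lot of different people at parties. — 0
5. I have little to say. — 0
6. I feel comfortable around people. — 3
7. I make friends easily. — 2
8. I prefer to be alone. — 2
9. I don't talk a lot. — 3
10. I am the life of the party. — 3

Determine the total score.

Items 3, 5, 8, 9 describe the absence/opposite of extraversion → reverse-score.
on a 0–4 scale, reversed = 4 − raw.
  item 1: 1
  item 2: 4
  item 3: 4 − 2 = 2
  item 4: 0
  item 5: 4 − 0 = 4
  item 6: 3
  item 7: 2
  item 8: 4 − 2 = 2
  item 9: 4 − 3 = 1
  item 10: 3
Total = 1 + 4 + 2 + 0 + 4 + 3 + 2 + 2 + 1 + 3 = 22

22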